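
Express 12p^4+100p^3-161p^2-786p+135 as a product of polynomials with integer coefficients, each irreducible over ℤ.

(2p+5)(6p-1)(p+9)(p-3)

Among the possible rational roots, p = -5/2 is a root, giving the factor (2p+5) and quotient 6p^3+35p^2-168p+27.
Next, p = 1/6 is a root, giving the factor (6p-1) and quotient p^2+6p-27.
The remaining quadratic factors as (p+9)(p-3).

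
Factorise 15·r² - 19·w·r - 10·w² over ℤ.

Group: -5·w·(2·w + 5·r) + 3·r·(2·w + 5·r); both groups contain (2·w + 5·r).

-(5·w - 3·r)·(2·w + 5·r)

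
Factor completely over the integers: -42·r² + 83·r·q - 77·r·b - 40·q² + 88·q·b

Group: -7·r·(6·r - 5·q + 11·b) + 8·q·(6·r - 5·q + 11·b); both groups contain (6·r - 5·q + 11·b).

-(7·r - 8·q)·(6·r - 5·q + 11·b)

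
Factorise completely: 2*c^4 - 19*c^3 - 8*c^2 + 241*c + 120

By the rational root theorem, c = 5 is a root, so (c - 5) divides it; the quotient is 2*c^3 - 9*c^2 - 53*c - 24.
Then c = -3 is a root, so (c + 3) divides it; the quotient is 2*c^2 - 15*c - 8.
The remaining quadratic factors as (c - 8)(2*c + 1).

(2*c + 1)*(c + 3)*(c - 5)*(c - 8)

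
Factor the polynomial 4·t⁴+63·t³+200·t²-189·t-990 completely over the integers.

(4·t+15)·(t+11)·(t+3)·(t-2)

Testing divisors of the constant over divisors of the leading coefficient, t = -15/4 is a root, giving the factor (4·t+15) and quotient t³+12·t²+5·t-66.
Next, t = -11 is a root, so (t+11) divides it; the quotient is t²+t-6.
The remaining quadratic factors as (t-2)(t+3).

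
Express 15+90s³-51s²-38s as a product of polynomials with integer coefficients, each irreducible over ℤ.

By the rational root theorem, s = -3/5 is a root, giving the factor (5s+3) and quotient 18s²-21s+5.
The remaining quadratic factors as (6s-5)(3s-1).

(3s-1)(5s+3)(6s-5)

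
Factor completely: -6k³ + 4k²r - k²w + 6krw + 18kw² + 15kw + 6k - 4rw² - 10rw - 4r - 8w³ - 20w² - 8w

-(2k - w - 2)(3k - 2r - 4w)(k + 2w + 1)

Group: k(-6k² + 4kr + 11kw + 6k - 2rw - 4r - 4w² - 8w) + (2w + 1)(-6k² + 4kr + 11kw + 6k - 2rw - 4r - 4w² - 8w); both groups contain (-6k² + 4kr + 11kw + 6k - 2rw - 4r - 4w² - 8w), so (k + 2w + 1) is a factor with cofactor -6k² + 4kr + 11kw + 6k - 2rw - 4r - 4w² - 8w.
The cofactor groups again: -6k² + 4kr + 11kw + 6k - 2rw - 4r - 4w² - 8w = -3k(2k - w - 2) + (2r + 4w)(2k - w - 2); both groups contain (2k - w - 2), giving -(3k - 2r - 4w)(2k - w - 2).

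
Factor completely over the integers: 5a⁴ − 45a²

5a²(a + 3)(a − 3)

Every term has a factor of 5a². Then a² − 9 = (a)² − (3)².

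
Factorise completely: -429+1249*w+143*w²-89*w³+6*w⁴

Among the possible rational roots, w = 13/2 is a root, so (2*w-13) divides it; the quotient is 3*w³-25*w²-91*w+33.
Then w = 1/3 is a root, so (3*w-1) divides it; the quotient is w²-8*w-33.
The remaining quadratic factors as (w+3)(w-11).

(2*w-13)*(3*w-1)*(w+3)*(w-11)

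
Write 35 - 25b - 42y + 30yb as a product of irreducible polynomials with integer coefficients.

(5b - 7)(6y - 5)

Group as (30yb - 42y) + (-25b + 35) = 6y(5b - 7) - 5(5b - 7).
Both groups share the factor (5b - 7).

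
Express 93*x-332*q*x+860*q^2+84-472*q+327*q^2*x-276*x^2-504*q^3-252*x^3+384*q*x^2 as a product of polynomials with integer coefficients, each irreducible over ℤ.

-(7*q-6*x-3)*(8*q+7*x-4)*(9*q-6*x-7)

Group: 8*q*(-63*q^2+96*q*x+76*q-36*x^2-60*x-21) + (7*x-4)*(-63*q^2+96*q*x+76*q-36*x^2-60*x-21); both groups contain (-63*q^2+96*q*x+76*q-36*x^2-60*x-21), so (8*q+7*x-4) is a factor with cofactor -63*q^2+96*q*x+76*q-36*x^2-60*x-21.
The cofactor groups again: -63*q^2+96*q*x+76*q-36*x^2-60*x-21 = -7*q*(9*q-6*x-7) + (6*x+3)*(9*q-6*x-7); both groups contain (9*q-6*x-7), giving -(7*q-6*x-3)*(9*q-6*x-7).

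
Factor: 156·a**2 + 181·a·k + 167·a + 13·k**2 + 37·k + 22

Group: 12·a·(13·a + k + 2) + (13·k + 11)·(13·a + k + 2); both groups contain (13·a + k + 2).

(12·a + 13·k + 11)·(13·a + k + 2)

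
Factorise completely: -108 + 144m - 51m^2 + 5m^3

Testing divisors of the constant over divisors of the leading coefficient, m = 6 is a root, giving the factor (m - 6) and quotient 5m^2 - 21m + 18.
The remaining quadratic factors as (5m - 6)(m - 3).

(5m - 6)(m - 3)(m - 6)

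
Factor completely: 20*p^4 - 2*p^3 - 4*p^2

Pull out the common factor 2*p^2, then factor the remaining trinomial.

2*p^2*(2*p - 1)*(5*p + 2)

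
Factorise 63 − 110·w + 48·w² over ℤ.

Need a pair with product 48·63 = 3024 and sum −110: that's −54 and −56.
Split the middle term: 48·w² − 54·w − 56·w + 63 = 6·w·(8·w − 9) − 7·(8·w − 9).

(6·w − 7)·(8·w − 9)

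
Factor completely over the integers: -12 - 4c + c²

(c + 2)(c - 6)

Two integers with product -12 and sum -4 are 2 and -6.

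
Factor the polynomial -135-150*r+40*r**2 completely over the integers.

Pull out the common factor 5, then factor the remaining trinomial.

5*(2*r-9)*(4*r+3)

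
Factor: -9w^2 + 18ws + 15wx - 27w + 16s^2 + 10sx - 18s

-(3w - 8s - 5x + 9)(3w + 2s)

Group: -3w(3w + 2s) + (8s + 5x - 9)(3w + 2s); both groups contain (3w + 2s).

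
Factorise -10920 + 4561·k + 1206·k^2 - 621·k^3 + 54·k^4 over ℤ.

Among the possible rational roots, k = 7/3 is a root, so (3·k - 7) divides it; the quotient is 18·k^3 - 165·k^2 + 17·k + 1560.
Next, k = 13/3 is a root, so (3·k - 13) is a factor; dividing leaves 6·k^2 - 29·k - 120.
The remaining quadratic factors as (2·k - 15)(3·k + 8).

(2·k - 15)·(3·k + 8)·(3·k - 13)·(3·k - 7)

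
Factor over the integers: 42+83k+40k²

Need a pair with product 40·42 = 1680 and sum 83: that's 35 and 48.
Split the middle term: 40k²+35k + 48k+42 = 5k(8k+7) + 6(8k+7).

(5k+6)(8k+7)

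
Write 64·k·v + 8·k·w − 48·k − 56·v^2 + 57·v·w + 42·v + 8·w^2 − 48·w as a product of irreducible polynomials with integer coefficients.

(8·k − 7·v + 8·w)·(8·v + w − 6)

Group: 8·k·(8·v + w − 6) + (−7·v + 8·w)·(8·v + w − 6); both groups contain (8·v + w − 6).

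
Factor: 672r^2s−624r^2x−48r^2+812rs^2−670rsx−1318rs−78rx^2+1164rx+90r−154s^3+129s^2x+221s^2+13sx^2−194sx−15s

(14s−13x−1)(6r−s)(8r+11s+x−15)

Group: 14s(48r^2+58rs+6rx−90r−11s^2−sx+15s) + (−13x−1)(48r^2+58rs+6rx−90r−11s^2−sx+15s); both groups contain (48r^2+58rs+6rx−90r−11s^2−sx+15s), so (14s−13x−1) is a factor with cofactor 48r^2+58rs+6rx−90r−11s^2−sx+15s.
The cofactor groups again: 48r^2+58rs+6rx−90r−11s^2−sx+15s = 6r(8r+11s+x−15) − s(8r+11s+x−15); both groups contain (8r+11s+x−15), giving (6r−s)(8r+11s+x−15).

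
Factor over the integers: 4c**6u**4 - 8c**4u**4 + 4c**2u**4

Every term has a factor of 4c**2u**4; factoring it out leaves c**4 - 2c**2 + 1.
Recognize a perfect-square trinomial with the parts 1 and c**2.
-c**2 + 1 is again a difference of squares: (-c + 1)(c + 1).

4c**2u**4(c + 1)**2(c - 1)**2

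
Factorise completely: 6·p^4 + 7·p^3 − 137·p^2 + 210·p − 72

Trying the rational-root candidates, p = 4/3 is a root, so (3·p − 4) divides it; the quotient is 2·p^3 + 5·p^2 − 39·p + 18.
Next, p = −6 is a root, so (p + 6) is a factor; dividing leaves 2·p^2 − 7·p + 3.
The remaining quadratic factors as (p − 3)(2·p − 1).

(2·p − 1)·(3·p − 4)·(p + 6)·(p − 3)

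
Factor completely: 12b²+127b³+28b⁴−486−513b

Trying the rational-root candidates, b = 2 is a root, so (b−2) is a factor; dividing leaves 28b³+183b²+378b+243.
Next, b = −3 is a root, so (b+3) divides it; the quotient is 28b²+99b+81.
The remaining quadratic factors as (4b+9)(7b+9).

(4b+9)(7b+9)(b+3)(b−2)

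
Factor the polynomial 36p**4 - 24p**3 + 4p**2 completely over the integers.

4p**2(3p - 1)**2

Factor out 4p**2 first: what remains is 9p**2 - 6p + 1.
Recognize a perfect-square trinomial with the parts 1 and 3p.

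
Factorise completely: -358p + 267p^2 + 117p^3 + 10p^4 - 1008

Trying the rational-root candidates, p = -8 is a root, giving the factor (p + 8) and quotient 10p^3 + 37p^2 - 29p - 126.
Continuing, p = -7/2 is a root, so (2p + 7) is a factor; dividing leaves 5p^2 + p - 18.
The remaining quadratic factors as (5p - 9)(p + 2).

(2p + 7)(5p - 9)(p + 2)(p + 8)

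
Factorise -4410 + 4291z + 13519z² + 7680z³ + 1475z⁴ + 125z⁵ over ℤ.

(5z + 7)(5z + 9)(5z - 2)(z² + 9z + 35)

Trying the rational-root candidates, z = 2/5 is a root, giving the factor (5z - 2) and quotient 25z⁴ + 305z³ + 1658z² + 3367z + 2205.
Continuing, z = -7/5 is a root, giving the factor (5z + 7) and quotient 5z³ + 54z² + 256z + 315.
Next, z = -9/5 is a root, so (5z + 9) is a factor; dividing leaves z² + 9z + 35.
The quadratic z² + 9z + 35 has discriminant -59 < 0 and is irreducible over ℤ.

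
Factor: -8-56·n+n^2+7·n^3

(7·n+1)·(n^2-8)

Group as (7·n^3-56·n) + (n^2-8) = 7·n·(n^2-8) + (n^2-8).
Both groups share the factor (n^2-8).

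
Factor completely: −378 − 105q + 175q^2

Pull out the common factor 7, then factor the remaining trinomial.

7(5q + 6)(5q − 9)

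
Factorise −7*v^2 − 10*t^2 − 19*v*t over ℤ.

−(v + 2*t)*(7*v + 5*t)

Group: −v*(7*v + 5*t) − 2*t*(7*v + 5*t); both groups contain (7*v + 5*t).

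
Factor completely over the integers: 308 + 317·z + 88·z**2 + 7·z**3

By the rational root theorem, z = -4 is a root, so (z + 4) divides it; the quotient is 7·z**2 + 60·z + 77.
The remaining quadratic factors as (z + 7)(7·z + 11).

(7·z + 11)·(z + 4)·(z + 7)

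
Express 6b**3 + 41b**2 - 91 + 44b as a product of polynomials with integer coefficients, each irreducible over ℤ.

(2b + 7)(3b + 13)(b - 1)

Trying the rational-root candidates, b = -13/3 is a root, giving the factor (3b + 13) and quotient 2b**2 + 5b - 7.
The remaining quadratic factors as (2b + 7)(b - 1).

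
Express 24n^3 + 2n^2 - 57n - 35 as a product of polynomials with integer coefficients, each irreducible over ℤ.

Testing divisors of the constant over divisors of the leading coefficient, n = -1 is a root, so (n + 1) is a factor; dividing leaves 24n^2 - 22n - 35.
The remaining quadratic factors as (4n - 7)(6n + 5).

(4n - 7)(6n + 5)(n + 1)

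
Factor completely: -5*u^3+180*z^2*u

Every term has a factor of 5*u. Then 36*z^2-u^2 = (6*z)² − (u)².

5*u*(6*z-u)*(6*z+u)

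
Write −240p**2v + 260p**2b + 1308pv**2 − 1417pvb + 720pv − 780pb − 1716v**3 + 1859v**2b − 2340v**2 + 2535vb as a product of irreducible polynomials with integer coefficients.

Group: 4p(−60pv + 65pb + 132v**2 − 143vb + 180v − 195b) − 13v(−60pv + 65pb + 132v**2 − 143vb + 180v − 195b); both groups contain (−60pv + 65pb + 132v**2 − 143vb + 180v − 195b), so (4p − 13v) is a factor with cofactor −60pv + 65pb + 132v**2 − 143vb + 180v − 195b.
The cofactor groups again: −60pv + 65pb + 132v**2 − 143vb + 180v − 195b = −5p(12v − 13b) + (11v + 15)(12v − 13b); both groups contain (12v − 13b), giving −(5p − 11v − 15)(12v − 13b).

−(12v − 13b)(4p − 13v)(5p − 11v − 15)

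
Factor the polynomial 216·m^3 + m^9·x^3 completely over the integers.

Every term has a factor of m^3; factoring it out leaves m^6·x^3 + 216.
Recognize a sum of cubes with the parts 6 and m^2·x.

m^3·(m^2·x + 6)·(m^4·x^2 - 6·m^2·x + 36)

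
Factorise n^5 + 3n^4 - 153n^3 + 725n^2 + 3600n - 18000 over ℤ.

(n + 15)(n + 5)(n - 4)(n^2 - 13n + 60)

Among the possible rational roots, n = -5 is a root, giving the factor (n + 5) and quotient n^4 - 2n^3 - 143n^2 + 1440n - 3600.
Next, n = 4 is a root, giving the factor (n - 4) and quotient n^3 + 2n^2 - 135n + 900.
Continuing, n = -15 is a root, so (n + 15) divides it; the quotient is n^2 - 13n + 60.
The quadratic n^2 - 13n + 60 has discriminant -71 < 0 and is irreducible over ℤ.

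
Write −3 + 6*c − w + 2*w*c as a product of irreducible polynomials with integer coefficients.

(2*c − 1)*(w + 3)

Group as (2*w*c − w) + (6*c − 3) = w*(2*c − 1) + 3*(2*c − 1).
Both groups share the factor (2*c − 1).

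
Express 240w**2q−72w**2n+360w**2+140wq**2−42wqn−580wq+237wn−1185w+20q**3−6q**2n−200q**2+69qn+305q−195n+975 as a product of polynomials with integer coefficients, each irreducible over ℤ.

Group: 8w(30wq−9wn+45w+10q**2−3qn−35q+15n−75) + (2q−13)(30wq−9wn+45w+10q**2−3qn−35q+15n−75); both groups contain (30wq−9wn+45w+10q**2−3qn−35q+15n−75), so (8w+2q−13) is a factor with cofactor 30wq−9wn+45w+10q**2−3qn−35q+15n−75.
The cofactor groups again: 30wq−9wn+45w+10q**2−3qn−35q+15n−75 = 10q(3w+q−5) + (−3n+15)(3w+q−5); both groups contain (3w+q−5), giving (10q−3n+15)(3w+q−5).

(10q−3n+15)(8w+2q−13)(3w+q−5)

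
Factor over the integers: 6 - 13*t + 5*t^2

(5*t - 3)*(t - 2)

Need a pair with product 5·6 = 30 and sum -13: that's -10 and -3.
Split the middle term: 5*t^2 - 10*t - 3*t + 6 = 5*t*(t - 2) - 3*(t - 2).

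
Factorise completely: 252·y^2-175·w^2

Every term has a factor of 7. Then 36·y^2-25·w^2 = (6·y)² − (5·w)².

7·(6·y-5·w)·(6·y+5·w)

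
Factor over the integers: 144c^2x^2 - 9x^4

9x^2(4c + x)(4c - x)

Every term has a factor of 9x^2. Then 16c^2 - x^2 = (4c)² − (x)².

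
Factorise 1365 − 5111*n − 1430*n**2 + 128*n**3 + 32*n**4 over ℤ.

By the rational root theorem, n = −15/4 is a root, so (4*n + 15) is a factor; dividing leaves 8*n**3 + 2*n**2 − 365*n + 91.
Continuing, n = 13/2 is a root, giving the factor (2*n − 13) and quotient 4*n**2 + 27*n − 7.
The remaining quadratic factors as (n + 7)(4*n − 1).

(2*n − 13)*(4*n + 15)*(4*n − 1)*(n + 7)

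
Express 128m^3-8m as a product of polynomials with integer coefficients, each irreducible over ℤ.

8m(4m+1)(4m-1)

Factor out 8m, leaving 16m^2-1, which is a difference of two squares.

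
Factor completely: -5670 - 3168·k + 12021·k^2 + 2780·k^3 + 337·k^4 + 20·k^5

(4·k - 3)·(5·k + 3)·(k + 9)·(k^2 + 8·k + 70)

By the rational root theorem, k = -3/5 is a root, so (5·k + 3) is a factor; dividing leaves 4·k^4 + 65·k^3 + 517·k^2 + 2094·k - 1890.
Next, k = -9 is a root, so (k + 9) is a factor; dividing leaves 4·k^3 + 29·k^2 + 256·k - 210.
Then k = 3/4 is a root, so (4·k - 3) divides it; the quotient is k^2 + 8·k + 70.
The quadratic k^2 + 8·k + 70 has discriminant -216 < 0 and is irreducible over ℤ.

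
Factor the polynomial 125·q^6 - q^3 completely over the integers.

q^3·(5·q - 1)·(25·q^2 + 5·q + 1)

Factor out q^3 first: what remains is 125·q^3 - 1.
Recognize a difference of cubes with the parts 5·q and 1.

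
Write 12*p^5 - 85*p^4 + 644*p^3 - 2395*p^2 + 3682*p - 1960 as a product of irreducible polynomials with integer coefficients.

(3*p - 4)*(4*p - 7)*(p - 2)*(p^2 - 2*p + 35)

Testing divisors of the constant over divisors of the leading coefficient, p = 4/3 is a root, giving the factor (3*p - 4) and quotient 4*p^4 - 23*p^3 + 184*p^2 - 553*p + 490.
Next, p = 2 is a root, giving the factor (p - 2) and quotient 4*p^3 - 15*p^2 + 154*p - 245.
Then p = 7/4 is a root, giving the factor (4*p - 7) and quotient p^2 - 2*p + 35.
The quadratic p^2 - 2*p + 35 has discriminant -136 < 0 and is irreducible over ℤ.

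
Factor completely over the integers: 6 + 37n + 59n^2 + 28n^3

(4n + 1)(7n + 6)(n + 1)

By the rational root theorem, n = −1 is a root, so (n + 1) divides it; the quotient is 28n^2 + 31n + 6.
The remaining quadratic factors as (4n + 1)(7n + 6).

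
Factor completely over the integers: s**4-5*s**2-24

(s**2+3)*(s**2-8)

Substitute u = s**2 to get a quadratic in u, then factor.
s**2-8 is irreducible over ℤ (8 is not a perfect square).
s**2+3 is irreducible over ℤ (always positive, so no real roots).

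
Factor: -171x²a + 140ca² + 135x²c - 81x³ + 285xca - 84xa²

Group: 3x(-27x² + 45xc - 21xa + 35ca) + 4a(-27x² + 45xc - 21xa + 35ca); both groups contain (-27x² + 45xc - 21xa + 35ca), so (3x + 4a) is a factor with cofactor -27x² + 45xc - 21xa + 35ca.
The cofactor groups again: -27x² + 45xc - 21xa + 35ca = -9x(3x - 5c) - 7a(3x - 5c); both groups contain (3x - 5c), giving -(9x + 7a)(3x - 5c).

-(3x - 5c)(3x + 4a)(9x + 7a)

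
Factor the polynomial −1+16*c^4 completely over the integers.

(2*c)⁴ − (1)⁴ = ((2*c)² − (1)²)((2*c)² + (1)²); the first factor splits again, the second (4*c^2+1) is irreducible.

(2*c+1)*(2*c−1)*(4*c^2+1)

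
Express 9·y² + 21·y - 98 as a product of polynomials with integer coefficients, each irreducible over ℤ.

(3·y + 14)·(3·y - 7)

Need a pair with product 9·(-98) = -882 and sum 21: that's 42 and -21.
Split the middle term: 9·y² + 42·y - 21·y - 98 = 3·y·(3·y + 14) - 7·(3·y + 14).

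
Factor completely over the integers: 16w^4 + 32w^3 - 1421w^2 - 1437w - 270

(4w + 1)(4w + 3)(w + 10)(w - 9)

Testing divisors of the constant over divisors of the leading coefficient, w = -10 is a root, giving the factor (w + 10) and quotient 16w^3 - 128w^2 - 141w - 27.
Continuing, w = 9 is a root, so (w - 9) is a factor; dividing leaves 16w^2 + 16w + 3.
The remaining quadratic factors as (4w + 3)(4w + 1).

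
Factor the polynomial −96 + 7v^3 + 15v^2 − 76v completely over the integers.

Testing divisors of the constant over divisors of the leading coefficient, v = 3 is a root, so (v − 3) is a factor; dividing leaves 7v^2 + 36v + 32.
The remaining quadratic factors as (v + 4)(7v + 8).

(7v + 8)(v + 4)(v − 3)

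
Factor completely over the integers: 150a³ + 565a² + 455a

5a(5a + 13)(6a + 7)

Pull out the common factor 5a, then factor the remaining trinomial.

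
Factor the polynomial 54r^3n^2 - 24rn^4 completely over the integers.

Factor out 6rn^2, leaving 9r^2 - 4n^2, which is a difference of two squares.

6n^2r(3r - 2n)(3r + 2n)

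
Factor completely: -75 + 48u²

3(4u + 5)(4u - 5)

Every term has a factor of 3. Then 16u² - 25 = (4u)² − (5)².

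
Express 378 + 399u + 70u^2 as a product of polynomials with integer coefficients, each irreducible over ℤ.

Pull out the common factor 7, then factor the remaining trinomial.

7(2u + 9)(5u + 6)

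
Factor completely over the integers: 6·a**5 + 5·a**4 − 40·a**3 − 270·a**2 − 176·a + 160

(2·a − 1)·(3·a + 4)·(a − 4)·(a**2 + 4·a + 10)

Trying the rational-root candidates, a = −4/3 is a root, giving the factor (3·a + 4) and quotient 2·a**4 − a**3 − 12·a**2 − 74·a + 40.
Continuing, a = 1/2 is a root, so (2·a − 1) divides it; the quotient is a**3 − 6·a − 40.
Next, a = 4 is a root, so (a − 4) divides it; the quotient is a**2 + 4·a + 10.
The quadratic a**2 + 4·a + 10 has discriminant −24 < 0 and is irreducible over ℤ.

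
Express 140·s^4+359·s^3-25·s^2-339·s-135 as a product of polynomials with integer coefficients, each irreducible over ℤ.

(4·s+9)·(5·s+3)·(7·s+5)·(s-1)

Among the possible rational roots, s = 1 is a root, so (s-1) divides it; the quotient is 140·s^3+499·s^2+474·s+135.
Next, s = -5/7 is a root, giving the factor (7·s+5) and quotient 20·s^2+57·s+27.
The remaining quadratic factors as (5·s+3)(4·s+9).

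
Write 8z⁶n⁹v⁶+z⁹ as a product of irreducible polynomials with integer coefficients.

Every term has a factor of z⁶; factoring it out leaves z³+8n⁹v⁶.
Recognize a sum of cubes with the parts 2n³v² and z.

z⁶(z+2n³v²)(z²−2zn³v²+4n⁶v⁴)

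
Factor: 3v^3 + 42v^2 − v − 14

(v + 14)(3v^2 − 1)

Group as (3v^3 − v) + (42v^2 − 14) = v(3v^2 − 1) + 14(3v^2 − 1).
Both groups share the factor (3v^2 − 1).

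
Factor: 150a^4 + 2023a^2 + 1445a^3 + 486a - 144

(5a + 3)(5a + 6)(6a - 1)(a + 8)

By the rational root theorem, a = -6/5 is a root, so (5a + 6) is a factor; dividing leaves 30a^3 + 253a^2 + 101a - 24.
Then a = -3/5 is a root, so (5a + 3) is a factor; dividing leaves 6a^2 + 47a - 8.
The remaining quadratic factors as (a + 8)(6a - 1).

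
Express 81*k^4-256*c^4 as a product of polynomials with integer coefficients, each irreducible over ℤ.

Difference of squares twice: with A = 3*k and B = 4*c, A⁴ − B⁴ = (A² − B²)(A² + B²), and A² − B² factors again.

(3*k-4*c)*(3*k+4*c)*(9*k^2+16*c^2)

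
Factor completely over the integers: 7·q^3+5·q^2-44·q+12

(7·q-2)·(q+3)·(q-2)

Testing divisors of the constant over divisors of the leading coefficient, q = -3 is a root, giving the factor (q+3) and quotient 7·q^2-16·q+4.
The remaining quadratic factors as (7·q-2)(q-2).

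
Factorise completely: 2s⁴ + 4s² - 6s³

Pull out the common factor 2s², then factor the remaining trinomial.

2s²(s - 1)(s - 2)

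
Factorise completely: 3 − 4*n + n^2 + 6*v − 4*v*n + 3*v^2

(3*v − n + 3)*(v − n + 1)

Group: v*(3*v − n + 3) + (−n + 1)*(3*v − n + 3); both groups contain (3*v − n + 3).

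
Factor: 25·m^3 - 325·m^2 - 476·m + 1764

(5·m + 14)·(5·m - 9)·(m - 14)

Among the possible rational roots, m = 9/5 is a root, giving the factor (5·m - 9) and quotient 5·m^2 - 56·m - 196.
The remaining quadratic factors as (m - 14)(5·m + 14).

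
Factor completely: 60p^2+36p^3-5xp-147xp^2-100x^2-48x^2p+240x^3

(12x-3p-5)(4x-3p)(5x+4p)

Group: 5x(48x^2-48xp-20x+9p^2+15p) + 4p(48x^2-48xp-20x+9p^2+15p); both groups contain (48x^2-48xp-20x+9p^2+15p), so (5x+4p) is a factor with cofactor 48x^2-48xp-20x+9p^2+15p.
The cofactor groups again: 48x^2-48xp-20x+9p^2+15p = 4x(12x-3p-5) - 3p(12x-3p-5); both groups contain (12x-3p-5), giving (4x-3p)(12x-3p-5).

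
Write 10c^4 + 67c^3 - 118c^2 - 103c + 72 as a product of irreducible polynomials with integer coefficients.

By the rational root theorem, c = 1/2 is a root, so (2c - 1) is a factor; dividing leaves 5c^3 + 36c^2 - 41c - 72.
Next, c = -8 is a root, giving the factor (c + 8) and quotient 5c^2 - 4c - 9.
The remaining quadratic factors as (c + 1)(5c - 9).

(2c - 1)(5c - 9)(c + 1)(c + 8)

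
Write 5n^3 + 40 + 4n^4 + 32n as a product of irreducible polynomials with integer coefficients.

(4n + 5)(n + 2)(n^2 - 2n + 4)

Group as (4n^4 + 32n) + (5n^3 + 40) = 4n(n^3 + 8) + 5(n^3 + 8).
Both groups share the factor (n^3 + 8).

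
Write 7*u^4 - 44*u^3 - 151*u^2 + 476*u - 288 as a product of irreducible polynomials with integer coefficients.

Trying the rational-root candidates, u = 8 is a root, giving the factor (u - 8) and quotient 7*u^3 + 12*u^2 - 55*u + 36.
Next, u = 9/7 is a root, so (7*u - 9) divides it; the quotient is u^2 + 3*u - 4.
The remaining quadratic factors as (u - 1)(u + 4).

(7*u - 9)*(u + 4)*(u - 1)*(u - 8)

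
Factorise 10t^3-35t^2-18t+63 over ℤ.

Group as (10t^3-18t) + (-35t^2+63) = 2t(5t^2-9) - 7(5t^2-9).
Both groups share the factor (5t^2-9).

(2t-7)(5t^2-9)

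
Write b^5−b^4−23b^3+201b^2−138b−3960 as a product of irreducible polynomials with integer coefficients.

(b+4)(b+6)(b−5)(b^2−6b+33)

By the rational root theorem, b = −6 is a root, so (b+6) is a factor; dividing leaves b^4−7b^3+19b^2+87b−660.
Continuing, b = 5 is a root, so (b−5) divides it; the quotient is b^3−2b^2+9b+132.
Next, b = −4 is a root, so (b+4) divides it; the quotient is b^2−6b+33.
The quadratic b^2−6b+33 has discriminant −96 < 0 and is irreducible over ℤ.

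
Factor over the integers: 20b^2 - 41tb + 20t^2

(5t - 4b)(4t - 5b)

Group: 4t(5t - 4b) - 5b(5t - 4b); both groups contain (5t - 4b).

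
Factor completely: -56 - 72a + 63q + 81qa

(9a + 7)(9q - 8)

Group as (81qa + 63q) + (-72a - 56) = 9q(9a + 7) - 8(9a + 7).
Both groups share the factor (9a + 7).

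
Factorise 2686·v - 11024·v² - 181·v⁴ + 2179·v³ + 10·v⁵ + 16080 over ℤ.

(2·v - 15)·(5·v - 8)·(v + 1)·(v² - 10·v + 134)

Testing divisors of the constant over divisors of the leading coefficient, v = 8/5 is a root, so (5·v - 8) is a factor; dividing leaves 2·v⁴ - 33·v³ + 383·v² - 1592·v - 2010.
Then v = 15/2 is a root, giving the factor (2·v - 15) and quotient v³ - 9·v² + 124·v + 134.
Continuing, v = -1 is a root, so (v + 1) is a factor; dividing leaves v² - 10·v + 134.
The quadratic v² - 10·v + 134 has discriminant -436 < 0 and is irreducible over ℤ.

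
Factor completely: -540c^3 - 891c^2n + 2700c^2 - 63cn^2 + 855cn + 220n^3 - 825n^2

-(12c - 5n)(15c + 11n)(3c + 4n - 15)

Group: 3c(-180c^2 - 57cn + 55n^2) + (4n - 15)(-180c^2 - 57cn + 55n^2); both groups contain (-180c^2 - 57cn + 55n^2), so (3c + 4n - 15) is a factor with cofactor -180c^2 - 57cn + 55n^2.
The cofactor groups again: -180c^2 - 57cn + 55n^2 = -15c(12c - 5n) - 11n(12c - 5n); both groups contain (12c - 5n), giving -(15c + 11n)(12c - 5n).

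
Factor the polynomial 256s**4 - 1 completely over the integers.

(4s)⁴ − (1)⁴ = ((4s)² − (1)²)((4s)² + (1)²); the first factor splits again, the second (16s**2 + 1) is irreducible.

(4s + 1)(4s - 1)(16s**2 + 1)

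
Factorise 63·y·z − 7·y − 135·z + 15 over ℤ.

Group as (63·y·z − 7·y) + (−135·z + 15) = 7·y·(9·z − 1) − 15·(9·z − 1).
Both groups share the factor (9·z − 1).

(7·y − 15)·(9·z − 1)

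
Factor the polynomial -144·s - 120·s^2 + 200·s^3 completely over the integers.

Pull out the common factor 8·s, then factor the remaining trinomial.

8·s·(5·s + 3)·(5·s - 6)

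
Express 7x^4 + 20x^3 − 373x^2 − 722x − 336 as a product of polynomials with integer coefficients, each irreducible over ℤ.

Testing divisors of the constant over divisors of the leading coefficient, x = −8 is a root, giving the factor (x + 8) and quotient 7x^3 − 36x^2 − 85x − 42.
Then x = −1 is a root, giving the factor (x + 1) and quotient 7x^2 − 43x − 42.
The remaining quadratic factors as (x − 7)(7x + 6).

(7x + 6)(x + 1)(x + 8)(x − 7)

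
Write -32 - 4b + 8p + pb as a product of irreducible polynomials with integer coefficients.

(b + 8)(p - 4)

Group as (pb + 8p) + (-4b - 32) = p(b + 8) - 4(b + 8).
Both groups share the factor (b + 8).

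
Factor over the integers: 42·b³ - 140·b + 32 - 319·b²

Among the possible rational roots, b = 1/6 is a root, so (6·b - 1) is a factor; dividing leaves 7·b² - 52·b - 32.
The remaining quadratic factors as (7·b + 4)(b - 8).

(6·b - 1)·(7·b + 4)·(b - 8)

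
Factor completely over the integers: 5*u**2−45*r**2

Pull out the common factor 5; u**2−9*r**2 is a difference of squares.

5*(u−3*r)*(u+3*r)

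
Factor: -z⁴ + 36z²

Factor out z² first: what remains is -z² + 36.
Recognize a difference of squares with the parts 6 and z.

-z²(z + 6)(z - 6)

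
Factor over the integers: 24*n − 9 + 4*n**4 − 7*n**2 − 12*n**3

By the rational root theorem, n = 1 is a root, so (n − 1) divides it; the quotient is 4*n**3 − 8*n**2 − 15*n + 9.
Next, n = 3 is a root, so (n − 3) is a factor; dividing leaves 4*n**2 + 4*n − 3.
The remaining quadratic factors as (2*n − 1)(2*n + 3).

(2*n + 3)*(2*n − 1)*(n − 1)*(n − 3)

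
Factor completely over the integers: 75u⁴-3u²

Every term has a factor of 3u². Then 25u²-1 = (5u)² − (1)².

3u²(5u+1)(5u-1)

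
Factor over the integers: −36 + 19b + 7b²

(7b − 9)(b + 4)

Need a pair with product 7·(−36) = −252 and sum 19: that's 28 and −9.
Split the middle term: 7b² + 28b − 9b − 36 = 7b(b + 4) − 9(b + 4).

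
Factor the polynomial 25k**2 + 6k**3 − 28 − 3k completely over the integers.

By the rational root theorem, k = −4 is a root, so (k + 4) is a factor; dividing leaves 6k**2 + k − 7.
The remaining quadratic factors as (6k + 7)(k − 1).

(6k + 7)(k + 4)(k − 1)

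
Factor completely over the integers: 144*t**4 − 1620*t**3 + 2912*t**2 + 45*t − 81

(4*t − 9)*(6*t + 1)*(6*t − 1)*(t − 9)

Testing divisors of the constant over divisors of the leading coefficient, t = 1/6 is a root, giving the factor (6*t − 1) and quotient 24*t**3 − 266*t**2 + 441*t + 81.
Then t = 9 is a root, so (t − 9) is a factor; dividing leaves 24*t**2 − 50*t − 9.
The remaining quadratic factors as (4*t − 9)(6*t + 1).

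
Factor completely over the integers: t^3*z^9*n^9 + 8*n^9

n^9*(t*z^3 + 2)*(t^2*z^6 - 2*t*z^3 + 4)

Factor out n^9 first: what remains is t^3*z^9 + 8.
Recognize a sum of cubes with the parts t*z^3 and 2.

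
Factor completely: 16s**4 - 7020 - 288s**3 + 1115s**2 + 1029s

(4s + 9)(4s - 13)(s - 12)(s - 5)

Among the possible rational roots, s = 12 is a root, so (s - 12) is a factor; dividing leaves 16s**3 - 96s**2 - 37s + 585.
Continuing, s = 13/4 is a root, so (4s - 13) is a factor; dividing leaves 4s**2 - 11s - 45.
The remaining quadratic factors as (4s + 9)(s - 5).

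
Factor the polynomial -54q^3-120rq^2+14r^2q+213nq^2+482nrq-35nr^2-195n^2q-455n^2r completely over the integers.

Group: 5n(-91nr-39nq-7r^2+60rq+27q^2) - 2q(-91nr-39nq-7r^2+60rq+27q^2); both groups contain (-91nr-39nq-7r^2+60rq+27q^2), so (5n-2q) is a factor with cofactor -91nr-39nq-7r^2+60rq+27q^2.
The cofactor groups again: -91nr-39nq-7r^2+60rq+27q^2 = -7r(13n+r-9q) - 3q(13n+r-9q); both groups contain (13n+r-9q), giving -(7r+3q)(13n+r-9q).

-(13n+r-9q)(7r+3q)(5n-2q)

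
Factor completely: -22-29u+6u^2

Need a pair with product 6·(-22) = -132 and sum -29: that's -33 and 4.
Split the middle term: 6u^2-33u + 4u-22 = 3u(2u-11) + 2(2u-11).

(2u-11)(3u+2)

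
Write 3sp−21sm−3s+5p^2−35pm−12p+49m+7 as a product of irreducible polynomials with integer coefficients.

(p−7m−1)(3s+5p−7)

Group: p(3s+5p−7) + (−7m−1)(3s+5p−7); both groups contain (3s+5p−7).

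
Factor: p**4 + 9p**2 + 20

(p**2 + 4)(p**2 + 5)

Substitute u = p**2 to get a quadratic in u, then factor.
p**2 + 5 is irreducible over ℤ (always positive, so no real roots).
p**2 + 4 is irreducible over ℤ (sum of squares).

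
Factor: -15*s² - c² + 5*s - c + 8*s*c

Group: -5*s*(3*s - c - 1) + c*(3*s - c - 1); both groups contain (3*s - c - 1).

-(3*s - c - 1)*(5*s - c)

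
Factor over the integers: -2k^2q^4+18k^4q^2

Every term has a factor of 2k^2q^2. Then 9k^2-q^2 = (3k)² − (q)².

2k^2q^2(3k+q)(3k-q)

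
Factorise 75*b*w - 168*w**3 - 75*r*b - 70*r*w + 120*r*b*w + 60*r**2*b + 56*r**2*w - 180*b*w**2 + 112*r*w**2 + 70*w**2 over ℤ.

Group: 4*r*(15*r*b + 14*r*w - 15*b*w - 14*w**2) + (12*w - 5)*(15*r*b + 14*r*w - 15*b*w - 14*w**2); both groups contain (15*r*b + 14*r*w - 15*b*w - 14*w**2), so (4*r + 12*w - 5) is a factor with cofactor 15*r*b + 14*r*w - 15*b*w - 14*w**2.
The cofactor groups again: 15*r*b + 14*r*w - 15*b*w - 14*w**2 = r*(15*b + 14*w) - w*(15*b + 14*w); both groups contain (15*b + 14*w), giving (r - w)*(15*b + 14*w).

(15*b + 14*w)*(4*r + 12*w - 5)*(r - w)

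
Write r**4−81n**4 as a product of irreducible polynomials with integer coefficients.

(r−3n)(r+3n)(r**2+9n**2)

Write as (r**2)² − (9n**2)², then factor r**2−9n**2 once more.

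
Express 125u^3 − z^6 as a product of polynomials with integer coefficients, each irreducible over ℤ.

Recognize a difference of cubes with the parts 5u and z^2.

−(z^2 − 5u)(z^4 + 5z^2u + 25u^2)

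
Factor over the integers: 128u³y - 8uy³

Factor out 8uy, leaving 16u² - y², which is a difference of two squares.

8uy(4u + y)(4u - y)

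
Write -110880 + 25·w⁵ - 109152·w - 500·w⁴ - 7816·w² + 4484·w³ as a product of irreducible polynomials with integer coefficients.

Among the possible rational roots, w = -6/5 is a root, so (5·w + 6) is a factor; dividing leaves 5·w⁴ - 106·w³ + 1024·w² - 2792·w - 18480.
Continuing, w = -14/5 is a root, so (5·w + 14) divides it; the quotient is w³ - 24·w² + 272·w - 1320.
Next, w = 10 is a root, giving the factor (w - 10) and quotient w² - 14·w + 132.
The quadratic w² - 14·w + 132 has discriminant -332 < 0 and is irreducible over ℤ.

(5·w + 14)·(5·w + 6)·(w - 10)·(w² - 14·w + 132)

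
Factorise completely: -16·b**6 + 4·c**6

-4·(2·b**3 + c**3)·(2·b**3 - c**3)

Pull out the common factor 4, leaving -4·b**6 + c**6.
Recognize a difference of squares with the parts c**3 and 2·b**3.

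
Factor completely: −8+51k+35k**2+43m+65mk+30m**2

(5m+5k+8)(6m+7k−1)

Group: 6m(5m+5k+8) + (7k−1)(5m+5k+8); both groups contain (5m+5k+8).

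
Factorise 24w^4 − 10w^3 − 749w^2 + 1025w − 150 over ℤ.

(4w − 5)(6w − 1)(w + 6)(w − 5)

Among the possible rational roots, w = 5/4 is a root, so (4w − 5) divides it; the quotient is 6w^3 + 5w^2 − 181w + 30.
Then w = 5 is a root, so (w − 5) is a factor; dividing leaves 6w^2 + 35w − 6.
The remaining quadratic factors as (w + 6)(6w − 1).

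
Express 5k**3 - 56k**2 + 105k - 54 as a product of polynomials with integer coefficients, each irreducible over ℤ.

Trying the rational-root candidates, k = 1 is a root, giving the factor (k - 1) and quotient 5k**2 - 51k + 54.
The remaining quadratic factors as (5k - 6)(k - 9).

(5k - 6)(k - 1)(k - 9)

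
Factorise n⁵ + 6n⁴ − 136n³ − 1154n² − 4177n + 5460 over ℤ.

(n + 12)(n − 1)(n − 13)(n² + 8n + 35)

Among the possible rational roots, n = −12 is a root, so (n + 12) is a factor; dividing leaves n⁴ − 6n³ − 64n² − 386n + 455.
Then n = 13 is a root, so (n − 13) is a factor; dividing leaves n³ + 7n² + 27n − 35.
Continuing, n = 1 is a root, so (n − 1) is a factor; dividing leaves n² + 8n + 35.
The quadratic n² + 8n + 35 has discriminant −76 < 0 and is irreducible over ℤ.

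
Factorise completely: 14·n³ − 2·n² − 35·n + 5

Group as (14·n³ − 35·n) + (−2·n² + 5) = 7·n·(2·n² − 5) − (2·n² − 5).
Both groups share the factor (2·n² − 5).

(7·n − 1)·(2·n² − 5)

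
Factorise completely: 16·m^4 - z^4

Difference of squares twice: with A = 2·m and B = z, A⁴ − B⁴ = (A² − B²)(A² + B²), and A² − B² factors again.

(2·m + z)·(2·m - z)·(4·m^2 + z^2)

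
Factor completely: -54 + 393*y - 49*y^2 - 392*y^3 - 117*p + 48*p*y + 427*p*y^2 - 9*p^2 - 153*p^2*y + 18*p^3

(2*p - 7*y + 1)*(3*p - 7*y + 6)*(3*p - 8*y - 9)

Group: 3*p*(6*p^2 - 37*p*y - 15*p + 56*y^2 + 55*y - 9) + (-7*y + 6)*(6*p^2 - 37*p*y - 15*p + 56*y^2 + 55*y - 9); both groups contain (6*p^2 - 37*p*y - 15*p + 56*y^2 + 55*y - 9), so (3*p - 7*y + 6) is a factor with cofactor 6*p^2 - 37*p*y - 15*p + 56*y^2 + 55*y - 9.
The cofactor groups again: 6*p^2 - 37*p*y - 15*p + 56*y^2 + 55*y - 9 = 3*p*(2*p - 7*y + 1) + (-8*y - 9)*(2*p - 7*y + 1); both groups contain (2*p - 7*y + 1), giving (3*p - 8*y - 9)*(2*p - 7*y + 1).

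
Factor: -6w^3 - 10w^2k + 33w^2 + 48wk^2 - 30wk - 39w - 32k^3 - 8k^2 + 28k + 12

-(2w - 2k - 1)(3w - 4k - 3)(w + 4k - 4)

Group: w(-6w^2 + 14wk + 9w - 8k^2 - 10k - 3) + (4k - 4)(-6w^2 + 14wk + 9w - 8k^2 - 10k - 3); both groups contain (-6w^2 + 14wk + 9w - 8k^2 - 10k - 3), so (w + 4k - 4) is a factor with cofactor -6w^2 + 14wk + 9w - 8k^2 - 10k - 3.
The cofactor groups again: -6w^2 + 14wk + 9w - 8k^2 - 10k - 3 = -2w(3w - 4k - 3) + (2k + 1)(3w - 4k - 3); both groups contain (3w - 4k - 3), giving -(2w - 2k - 1)(3w - 4k - 3).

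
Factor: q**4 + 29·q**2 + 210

Substitute u = q**2 to get a quadratic in u, then factor.
q**2 + 15 is irreducible over ℤ (always positive, so no real roots).
q**2 + 14 is irreducible over ℤ (always positive, so no real roots).

(q**2 + 14)·(q**2 + 15)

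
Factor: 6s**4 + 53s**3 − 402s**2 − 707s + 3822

(2s + 7)(3s − 14)(s + 13)(s − 3)

Testing divisors of the constant over divisors of the leading coefficient, s = 14/3 is a root, giving the factor (3s − 14) and quotient 2s**3 + 27s**2 − 8s − 273.
Continuing, s = −13 is a root, so (s + 13) divides it; the quotient is 2s**2 + s − 21.
The remaining quadratic factors as (s − 3)(2s + 7).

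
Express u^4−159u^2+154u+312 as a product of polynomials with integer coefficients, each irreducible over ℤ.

Among the possible rational roots, u = −13 is a root, so (u+13) is a factor; dividing leaves u^3−13u^2+10u+24.
Then u = −1 is a root, giving the factor (u+1) and quotient u^2−14u+24.
The remaining quadratic factors as (u−12)(u−2).

(u+1)(u+13)(u−12)(u−2)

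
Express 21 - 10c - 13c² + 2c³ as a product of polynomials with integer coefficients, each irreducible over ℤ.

Testing divisors of the constant over divisors of the leading coefficient, c = -3/2 is a root, so (2c + 3) divides it; the quotient is c² - 8c + 7.
The remaining quadratic factors as (c - 1)(c - 7).

(2c + 3)(c - 1)(c - 7)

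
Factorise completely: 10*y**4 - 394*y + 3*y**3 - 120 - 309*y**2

(2*y + 1)*(5*y + 4)*(y + 5)*(y - 6)

Trying the rational-root candidates, y = -5 is a root, so (y + 5) divides it; the quotient is 10*y**3 - 47*y**2 - 74*y - 24.
Continuing, y = -4/5 is a root, so (5*y + 4) is a factor; dividing leaves 2*y**2 - 11*y - 6.
The remaining quadratic factors as (y - 6)(2*y + 1).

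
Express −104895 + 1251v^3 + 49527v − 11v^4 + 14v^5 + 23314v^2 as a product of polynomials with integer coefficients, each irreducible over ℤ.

(2v + 9)(7v − 9)(v + 7)(v^2 − 11v + 185)

Trying the rational-root candidates, v = −7 is a root, giving the factor (v + 7) and quotient 14v^4 − 109v^3 + 2014v^2 + 9216v − 14985.
Next, v = 9/7 is a root, giving the factor (7v − 9) and quotient 2v^3 − 13v^2 + 271v + 1665.
Next, v = −9/2 is a root, giving the factor (2v + 9) and quotient v^2 − 11v + 185.
The quadratic v^2 − 11v + 185 has discriminant −619 < 0 and is irreducible over ℤ.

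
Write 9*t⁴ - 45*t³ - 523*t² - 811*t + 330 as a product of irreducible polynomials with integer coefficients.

Trying the rational-root candidates, t = -10/3 is a root, giving the factor (3*t + 10) and quotient 3*t³ - 25*t² - 91*t + 33.
Then t = -3 is a root, so (t + 3) is a factor; dividing leaves 3*t² - 34*t + 11.
The remaining quadratic factors as (t - 11)(3*t - 1).

(3*t + 10)*(3*t - 1)*(t + 3)*(t - 11)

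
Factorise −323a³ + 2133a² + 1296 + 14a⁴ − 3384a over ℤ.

(2a − 3)(7a − 4)(a − 12)(a − 9)

By the rational root theorem, a = 9 is a root, giving the factor (a − 9) and quotient 14a³ − 197a² + 360a − 144.
Continuing, a = 3/2 is a root, so (2a − 3) divides it; the quotient is 7a² − 88a + 48.
The remaining quadratic factors as (7a − 4)(a − 12).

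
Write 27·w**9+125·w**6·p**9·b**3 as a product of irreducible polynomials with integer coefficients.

w**6·(3·w+5·p**3·b)·(9·w**2−15·w·p**3·b+25·p**6·b**2)

Every term has a factor of w**6; factoring it out leaves 27·w**3+125·p**9·b**3.
Recognize a sum of cubes with the parts 5·p**3·b and 3·w.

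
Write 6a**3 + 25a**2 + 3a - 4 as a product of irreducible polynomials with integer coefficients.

Trying the rational-root candidates, a = 1/3 is a root, giving the factor (3a - 1) and quotient 2a**2 + 9a + 4.
The remaining quadratic factors as (2a + 1)(a + 4).

(2a + 1)(3a - 1)(a + 4)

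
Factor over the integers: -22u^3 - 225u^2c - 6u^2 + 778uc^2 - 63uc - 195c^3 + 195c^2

Group: u(-22u^2 + 61uc - 6u - 15c^2 + 15c) + 13c(-22u^2 + 61uc - 6u - 15c^2 + 15c); both groups contain (-22u^2 + 61uc - 6u - 15c^2 + 15c), so (u + 13c) is a factor with cofactor -22u^2 + 61uc - 6u - 15c^2 + 15c.
The cofactor groups again: -22u^2 + 61uc - 6u - 15c^2 + 15c = -2u(11u - 3c + 3) + 5c(11u - 3c + 3); both groups contain (11u - 3c + 3), giving -(2u - 5c)(11u - 3c + 3).

-(11u - 3c + 3)(2u - 5c)(u + 13c)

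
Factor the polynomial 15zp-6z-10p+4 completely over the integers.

Group as (15zp-6z) + (-10p+4) = 3z(5p-2) - 2(5p-2).
Both groups share the factor (5p-2).

(3z-2)(5p-2)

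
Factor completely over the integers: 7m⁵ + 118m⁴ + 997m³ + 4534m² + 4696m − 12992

(7m − 8)(m + 4)(m + 7)(m² + 7m + 58)

Testing divisors of the constant over divisors of the leading coefficient, m = −7 is a root, so (m + 7) divides it; the quotient is 7m⁴ + 69m³ + 514m² + 936m − 1856.
Then m = 8/7 is a root, so (7m − 8) is a factor; dividing leaves m³ + 11m² + 86m + 232.
Then m = −4 is a root, giving the factor (m + 4) and quotient m² + 7m + 58.
The quadratic m² + 7m + 58 has discriminant −183 < 0 and is irreducible over ℤ.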